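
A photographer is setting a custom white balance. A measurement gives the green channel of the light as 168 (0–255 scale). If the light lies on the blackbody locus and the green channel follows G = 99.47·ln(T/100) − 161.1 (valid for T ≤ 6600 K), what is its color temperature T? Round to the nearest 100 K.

ln t = (168 + 161.1) / 99.47 = 3.3085.
t = e^3.3085 = 27.345.
T = 100·t = 2735 K → 2700 K to the nearest 100 K.

2700 K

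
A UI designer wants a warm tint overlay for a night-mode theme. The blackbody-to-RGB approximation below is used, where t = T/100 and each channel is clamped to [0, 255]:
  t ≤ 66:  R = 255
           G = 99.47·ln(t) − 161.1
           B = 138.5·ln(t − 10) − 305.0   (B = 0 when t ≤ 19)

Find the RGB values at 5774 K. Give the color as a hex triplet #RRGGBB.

#FFF2E6

t = 5774/100 = 57.74; the t ≤ 66 branch applies.
R = 255 by definition for t ≤ 66.
G = 99.47·ln 57.74 − 161.1 = 99.47·4.0560 − 161.1 = 242.345.
B = 138.5·ln(57.74 − 10) − 305.0 = 138.5·ln 47.74 − 305.0 = 138.5·3.8658 − 305.0 = 230.409.
Rounded: (255, 242, 230).
In hex: #FFF2E6.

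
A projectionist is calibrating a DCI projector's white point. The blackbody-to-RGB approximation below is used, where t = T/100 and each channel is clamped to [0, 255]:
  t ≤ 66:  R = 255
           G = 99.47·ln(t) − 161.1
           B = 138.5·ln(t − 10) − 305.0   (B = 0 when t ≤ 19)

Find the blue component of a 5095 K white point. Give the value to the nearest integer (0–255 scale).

209

t = 5095/100 = 50.95; the t ≤ 66 branch applies.
B = 138.5·ln(50.95 − 10) − 305.0 = 138.5·ln 40.95 − 305.0 = 138.5·3.7124 − 305.0 = 209.161.
Rounded: 209.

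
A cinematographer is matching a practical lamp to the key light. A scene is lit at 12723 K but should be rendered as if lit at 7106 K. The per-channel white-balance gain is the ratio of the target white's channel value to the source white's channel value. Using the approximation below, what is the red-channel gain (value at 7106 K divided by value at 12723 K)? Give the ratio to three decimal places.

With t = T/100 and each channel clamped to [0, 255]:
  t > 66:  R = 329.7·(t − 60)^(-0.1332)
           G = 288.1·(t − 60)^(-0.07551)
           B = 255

At 12723 K (t = 127.23):
  R = 329.7·(127.23 − 60)^(-0.1332) = 329.7·67.23^(-0.1332) = 329.7·0.57091 = 188.229.
At 7106 K (t = 71.06):
  R = 329.7·(71.06 − 60)^(-0.1332) = 329.7·11.06^(-0.1332) = 329.7·0.72606 = 239.382.
Gain = 239.382 / 188.229 = 1.2718 → 1.272.

1.272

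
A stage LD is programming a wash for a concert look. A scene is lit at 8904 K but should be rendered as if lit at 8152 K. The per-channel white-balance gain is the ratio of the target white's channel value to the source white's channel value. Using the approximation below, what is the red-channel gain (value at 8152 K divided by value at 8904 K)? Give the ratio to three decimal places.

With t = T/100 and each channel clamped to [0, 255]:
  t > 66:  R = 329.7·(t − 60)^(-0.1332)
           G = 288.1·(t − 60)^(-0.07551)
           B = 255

At 8904 K (t = 89.04):
  R = 329.7·(89.04 − 60)^(-0.1332) = 329.7·29.04^(-0.1332) = 329.7·0.63845 = 210.498.
At 8152 K (t = 81.52):
  R = 329.7·(81.52 − 60)^(-0.1332) = 329.7·21.52^(-0.1332) = 329.7·0.66445 = 219.071.
Gain = 219.071 / 210.498 = 1.0407 → 1.041.

1.041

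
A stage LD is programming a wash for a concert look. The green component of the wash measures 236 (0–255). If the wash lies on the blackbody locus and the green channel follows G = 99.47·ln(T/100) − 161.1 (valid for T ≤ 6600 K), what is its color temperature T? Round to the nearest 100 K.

ln t = (236 + 161.1) / 99.47 = 3.9922.
t = e^3.9922 = 54.172.
T = 100·t = 5417 K → 5400 K to the nearest 100 K.

5400 K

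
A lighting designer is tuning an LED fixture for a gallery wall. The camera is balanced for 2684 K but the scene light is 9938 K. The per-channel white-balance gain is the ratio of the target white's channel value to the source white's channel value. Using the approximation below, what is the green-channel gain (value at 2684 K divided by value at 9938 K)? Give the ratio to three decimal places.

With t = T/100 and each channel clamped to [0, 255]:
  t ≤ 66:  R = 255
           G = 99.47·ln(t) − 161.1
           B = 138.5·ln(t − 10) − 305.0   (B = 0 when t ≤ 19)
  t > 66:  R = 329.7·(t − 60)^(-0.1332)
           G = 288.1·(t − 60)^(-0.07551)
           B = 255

At 9938 K (t = 99.38):
  G = 288.1·(99.38 − 60)^(-0.07551) = 288.1·39.38^(-0.07551) = 288.1·0.75778 = 218.315.
At 2684 K (t = 26.84):
  G = 99.47·ln 26.84 − 161.1 = 99.47·3.2899 − 161.1 = 166.146.
Gain = 166.146 / 218.315 = 0.7610 → 0.761.

0.761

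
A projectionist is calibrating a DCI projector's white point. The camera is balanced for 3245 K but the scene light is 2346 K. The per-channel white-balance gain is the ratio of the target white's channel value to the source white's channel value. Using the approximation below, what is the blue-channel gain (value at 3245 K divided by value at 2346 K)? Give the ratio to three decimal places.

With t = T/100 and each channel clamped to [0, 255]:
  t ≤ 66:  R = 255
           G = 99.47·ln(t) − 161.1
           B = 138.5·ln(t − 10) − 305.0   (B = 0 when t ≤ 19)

At 2346 K (t = 23.46):
  B = 138.5·ln(23.46 − 10) − 305.0 = 138.5·ln 13.46 − 305.0 = 138.5·2.5997 − 305.0 = 55.062.
At 3245 K (t = 32.45):
  B = 138.5·ln(32.45 − 10) − 305.0 = 138.5·ln 22.45 − 305.0 = 138.5·3.1113 − 305.0 = 125.914.
Gain = 125.914 / 55.062 = 2.2868 → 2.287.

2.287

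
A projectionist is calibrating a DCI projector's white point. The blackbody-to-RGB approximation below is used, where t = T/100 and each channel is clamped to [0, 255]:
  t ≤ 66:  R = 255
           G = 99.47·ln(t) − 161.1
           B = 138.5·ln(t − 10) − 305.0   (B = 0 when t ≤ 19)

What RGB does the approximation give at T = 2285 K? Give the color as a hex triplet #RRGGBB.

#FF9631

t = 2285/100 = 22.85; the t ≤ 66 branch applies.
R = 255 by definition for t ≤ 66.
G = 99.47·ln 22.85 − 161.1 = 99.47·3.1290 − 161.1 = 150.137.
B = 138.5·ln(22.85 − 10) − 305.0 = 138.5·ln 12.85 − 305.0 = 138.5·2.5533 − 305.0 = 48.638.
Rounded: (255, 150, 49).
In hex: #FF9631.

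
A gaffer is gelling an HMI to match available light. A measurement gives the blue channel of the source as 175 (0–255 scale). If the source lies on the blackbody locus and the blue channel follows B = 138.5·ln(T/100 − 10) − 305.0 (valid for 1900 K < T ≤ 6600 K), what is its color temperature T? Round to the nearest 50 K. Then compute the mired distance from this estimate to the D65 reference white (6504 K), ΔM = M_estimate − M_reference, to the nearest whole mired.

+84 mireds

ln(t − 10) = (175 + 305.0) / 138.5 = 3.4657.
t − 10 = e^3.4657 = 31.999, so t = 41.999.
T = 100·t = 4200 K → 4200 K to the nearest 50 K.
M_estimate = 10⁶/4200 = 238.10; M_reference = 10⁶/6504 = 153.75.
ΔM = 238.10 − 153.75 = 84.34 → +84 mireds.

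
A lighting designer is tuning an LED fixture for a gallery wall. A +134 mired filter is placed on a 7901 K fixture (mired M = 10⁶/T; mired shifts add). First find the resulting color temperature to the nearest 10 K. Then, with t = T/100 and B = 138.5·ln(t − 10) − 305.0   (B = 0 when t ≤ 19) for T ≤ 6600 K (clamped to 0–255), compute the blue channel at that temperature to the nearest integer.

M_in = 10⁶/7901 = 126.57; M_out = 126.57 + (+134) = 260.57.
T_out = 10⁶/260.57 = 3837.8 K → 3840 K; t = 38.4.
B = 138.5·ln(38.4 − 10) − 305.0 = 138.5·ln 28.4 − 305.0 = 138.5·3.3464 − 305.0 = 158.475.
Rounded: 158.

158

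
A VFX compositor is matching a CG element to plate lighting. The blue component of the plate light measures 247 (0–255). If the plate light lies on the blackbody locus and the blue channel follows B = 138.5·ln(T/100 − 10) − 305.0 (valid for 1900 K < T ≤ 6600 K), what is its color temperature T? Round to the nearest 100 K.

6400 K

ln(t − 10) = (247 + 305.0) / 138.5 = 3.9856.
t − 10 = e^3.9856 = 53.815, so t = 63.815.
T = 100·t = 6382 K → 6400 K to the nearest 100 K.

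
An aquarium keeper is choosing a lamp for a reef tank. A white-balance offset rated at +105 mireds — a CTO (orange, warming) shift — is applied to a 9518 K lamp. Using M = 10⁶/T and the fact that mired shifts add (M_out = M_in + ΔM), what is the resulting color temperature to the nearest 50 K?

4750 K

M_in = 10⁶/9518 = 105.06 mireds.
M_out = 105.06 + (+105) = 210.06 mireds.
T_out = 10⁶/210.06 = 4760.5 K → 4750 K.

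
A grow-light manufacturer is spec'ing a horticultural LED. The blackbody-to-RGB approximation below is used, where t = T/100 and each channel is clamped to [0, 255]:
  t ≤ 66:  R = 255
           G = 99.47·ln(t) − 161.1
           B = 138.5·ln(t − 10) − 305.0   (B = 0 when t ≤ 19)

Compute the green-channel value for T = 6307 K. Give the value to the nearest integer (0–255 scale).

t = 6307/100 = 63.07; the t ≤ 66 branch applies.
G = 99.47·ln 63.07 − 161.1 = 99.47·4.1442 − 161.1 = 251.128.
Rounded: 251.

251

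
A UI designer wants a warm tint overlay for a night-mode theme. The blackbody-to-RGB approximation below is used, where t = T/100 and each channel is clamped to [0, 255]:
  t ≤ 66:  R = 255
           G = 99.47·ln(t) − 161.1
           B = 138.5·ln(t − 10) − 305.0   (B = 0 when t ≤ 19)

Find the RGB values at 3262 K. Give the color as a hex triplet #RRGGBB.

t = 3262/100 = 32.62; the t ≤ 66 branch applies.
R = 255 by definition for t ≤ 66.
G = 99.47·ln 32.62 − 161.1 = 99.47·3.4849 − 161.1 = 185.546.
B = 138.5·ln(32.62 − 10) − 305.0 = 138.5·ln 22.62 − 305.0 = 138.5·3.1188 − 305.0 = 126.959.
Rounded: (255, 186, 127).
In hex: #FFBA7F.

#FFBA7F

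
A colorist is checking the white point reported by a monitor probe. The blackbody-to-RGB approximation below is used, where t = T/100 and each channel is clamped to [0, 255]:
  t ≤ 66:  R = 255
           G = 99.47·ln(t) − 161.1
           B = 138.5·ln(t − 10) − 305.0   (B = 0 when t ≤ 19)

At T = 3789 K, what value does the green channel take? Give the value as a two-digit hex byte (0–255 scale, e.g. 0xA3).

0xC8

t = 3789/100 = 37.89; the t ≤ 66 branch applies.
G = 99.47·ln 37.89 − 161.1 = 99.47·3.6347 − 161.1 = 200.442.
Rounded: 200; in hex, 0xC8.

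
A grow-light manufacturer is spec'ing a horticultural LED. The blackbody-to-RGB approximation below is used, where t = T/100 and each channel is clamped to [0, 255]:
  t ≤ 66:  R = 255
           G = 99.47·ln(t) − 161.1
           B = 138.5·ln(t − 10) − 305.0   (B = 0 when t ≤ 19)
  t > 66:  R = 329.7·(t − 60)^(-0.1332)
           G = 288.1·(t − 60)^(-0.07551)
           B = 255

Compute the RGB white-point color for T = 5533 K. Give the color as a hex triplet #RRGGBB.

#FFEEDF

t = 5533/100 = 55.33; the t ≤ 66 branch applies.
R = 255 by definition for t ≤ 66.
G = 99.47·ln 55.33 − 161.1 = 99.47·4.0133 − 161.1 = 238.104.
B = 138.5·ln(55.33 − 10) − 305.0 = 138.5·ln 45.33 − 305.0 = 138.5·3.8140 − 305.0 = 223.235.
Rounded: (255, 238, 223).
In hex: #FFEEDF.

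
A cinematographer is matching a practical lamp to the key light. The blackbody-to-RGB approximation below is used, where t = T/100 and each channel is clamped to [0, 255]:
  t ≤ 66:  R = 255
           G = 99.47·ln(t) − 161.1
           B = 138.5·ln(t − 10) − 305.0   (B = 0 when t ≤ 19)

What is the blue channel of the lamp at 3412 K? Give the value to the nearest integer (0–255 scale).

136

t = 3412/100 = 34.12; the t ≤ 66 branch applies.
B = 138.5·ln(34.12 − 10) − 305.0 = 138.5·ln 24.12 − 305.0 = 138.5·3.1830 − 305.0 = 135.851.
Rounded: 136.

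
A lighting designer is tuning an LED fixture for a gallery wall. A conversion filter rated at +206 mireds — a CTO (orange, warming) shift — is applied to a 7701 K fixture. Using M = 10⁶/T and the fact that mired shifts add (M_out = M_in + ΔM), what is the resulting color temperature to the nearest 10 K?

2980 K

M_in = 10⁶/7701 = 129.85 mireds.
M_out = 129.85 + (+206) = 335.85 mireds.
T_out = 10⁶/335.85 = 2977.5 K → 2980 K.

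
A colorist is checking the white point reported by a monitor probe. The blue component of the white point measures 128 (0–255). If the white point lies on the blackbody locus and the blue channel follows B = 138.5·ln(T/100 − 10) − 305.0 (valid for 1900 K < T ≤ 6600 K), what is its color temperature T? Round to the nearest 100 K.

3300 K

ln(t − 10) = (128 + 305.0) / 138.5 = 3.1264.
t − 10 = e^3.1264 = 22.791, so t = 32.791.
T = 100·t = 3279 K → 3300 K to the nearest 100 K.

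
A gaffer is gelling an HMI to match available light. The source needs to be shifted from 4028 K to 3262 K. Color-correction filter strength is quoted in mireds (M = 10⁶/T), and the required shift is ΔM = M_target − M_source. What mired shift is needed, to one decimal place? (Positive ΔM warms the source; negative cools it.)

+58.3 mireds

M_source = 10⁶/4028 = 248.262; M_target = 10⁶/3262 = 306.560.
ΔM = 306.560 − 248.262 = 58.298 → +58.3 mireds, a warming shift.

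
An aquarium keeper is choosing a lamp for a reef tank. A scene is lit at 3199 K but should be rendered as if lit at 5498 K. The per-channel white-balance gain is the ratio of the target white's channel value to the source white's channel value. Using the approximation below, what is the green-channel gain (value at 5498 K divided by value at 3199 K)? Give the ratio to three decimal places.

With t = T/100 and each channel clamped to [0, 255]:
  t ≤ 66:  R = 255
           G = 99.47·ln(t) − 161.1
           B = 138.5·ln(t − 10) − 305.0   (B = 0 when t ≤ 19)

1.293

At 3199 K (t = 31.99):
  G = 99.47·ln 31.99 − 161.1 = 99.47·3.4654 − 161.1 = 183.606.
At 5498 K (t = 54.98):
  G = 99.47·ln 54.98 − 161.1 = 99.47·4.0070 − 161.1 = 237.473.
Gain = 237.473 / 183.606 = 1.2934 → 1.293.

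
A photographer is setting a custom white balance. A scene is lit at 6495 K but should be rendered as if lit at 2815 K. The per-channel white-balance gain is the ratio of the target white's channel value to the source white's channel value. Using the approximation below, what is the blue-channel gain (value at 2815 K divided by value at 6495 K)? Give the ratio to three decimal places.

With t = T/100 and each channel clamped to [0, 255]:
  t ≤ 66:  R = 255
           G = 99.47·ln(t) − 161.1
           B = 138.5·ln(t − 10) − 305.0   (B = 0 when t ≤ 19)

0.386

At 6495 K (t = 64.95):
  B = 138.5·ln(64.95 − 10) − 305.0 = 138.5·ln 54.95 − 305.0 = 138.5·4.0064 − 305.0 = 249.890.
At 2815 K (t = 28.15):
  B = 138.5·ln(28.15 − 10) − 305.0 = 138.5·ln 18.15 − 305.0 = 138.5·2.8987 − 305.0 = 96.466.
Gain = 96.466 / 249.890 = 0.3860 → 0.386.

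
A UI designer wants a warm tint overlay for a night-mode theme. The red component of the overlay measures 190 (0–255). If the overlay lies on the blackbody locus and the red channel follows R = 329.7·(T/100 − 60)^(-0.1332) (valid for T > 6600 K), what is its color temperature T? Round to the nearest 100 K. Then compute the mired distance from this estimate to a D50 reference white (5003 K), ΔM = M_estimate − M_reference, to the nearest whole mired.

-119 mireds

(t − 60)^(-0.1332) = 190/329.7 = 0.57628.
t − 60 = 0.57628^(1/-0.1332) = 0.57628^(-7.508) = 62.667, so t = 122.667.
T = 100·t = 12267 K → 12300 K to the nearest 100 K.
M_estimate = 10⁶/12300 = 81.30; M_reference = 10⁶/5003 = 199.88.
ΔM = 81.30 − 199.88 = -118.58 → -119 mireds.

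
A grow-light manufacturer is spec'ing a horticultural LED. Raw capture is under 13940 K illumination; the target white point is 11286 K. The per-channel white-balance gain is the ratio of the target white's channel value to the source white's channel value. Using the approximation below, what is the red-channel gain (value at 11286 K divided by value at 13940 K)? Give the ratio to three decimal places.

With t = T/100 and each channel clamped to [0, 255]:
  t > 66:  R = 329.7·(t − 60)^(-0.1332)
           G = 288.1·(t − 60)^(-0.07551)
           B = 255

At 13940 K (t = 139.4):
  R = 329.7·(139.4 − 60)^(-0.1332) = 329.7·79.4^(-0.1332) = 329.7·0.55840 = 184.104.
At 11286 K (t = 112.86):
  R = 329.7·(112.86 − 60)^(-0.1332) = 329.7·52.86^(-0.1332) = 329.7·0.58949 = 194.356.
Gain = 194.356 / 184.104 = 1.0557 → 1.056.

1.056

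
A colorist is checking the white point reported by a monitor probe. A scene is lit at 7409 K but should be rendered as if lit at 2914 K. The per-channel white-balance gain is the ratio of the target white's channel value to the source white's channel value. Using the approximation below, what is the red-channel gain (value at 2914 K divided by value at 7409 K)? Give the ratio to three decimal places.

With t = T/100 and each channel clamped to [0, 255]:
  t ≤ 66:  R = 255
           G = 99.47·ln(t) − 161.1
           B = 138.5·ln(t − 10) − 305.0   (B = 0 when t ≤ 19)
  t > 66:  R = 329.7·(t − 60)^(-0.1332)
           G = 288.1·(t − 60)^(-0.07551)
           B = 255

At 7409 K (t = 74.09):
  R = 329.7·(74.09 − 60)^(-0.1332) = 329.7·14.09^(-0.1332) = 329.7·0.70302 = 231.784.
At 2914 K (t = 29.14):
  R = 255 by definition for t ≤ 66.
Gain = 255.000 / 231.784 = 1.1002 → 1.100.

1.100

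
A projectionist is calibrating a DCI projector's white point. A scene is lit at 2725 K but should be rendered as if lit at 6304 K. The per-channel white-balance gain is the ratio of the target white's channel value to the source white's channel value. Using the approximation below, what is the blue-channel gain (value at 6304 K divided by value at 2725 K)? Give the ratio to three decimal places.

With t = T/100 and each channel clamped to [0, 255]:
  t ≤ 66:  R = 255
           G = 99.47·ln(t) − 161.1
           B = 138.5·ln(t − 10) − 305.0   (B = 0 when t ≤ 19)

2.740

At 2725 K (t = 27.25):
  B = 138.5·ln(27.25 − 10) − 305.0 = 138.5·ln 17.25 − 305.0 = 138.5·2.8478 − 305.0 = 89.422.
At 6304 K (t = 63.04):
  B = 138.5·ln(63.04 − 10) − 305.0 = 138.5·ln 53.04 − 305.0 = 138.5·3.9710 − 305.0 = 244.990.
Gain = 244.990 / 89.422 = 2.7397 → 2.740.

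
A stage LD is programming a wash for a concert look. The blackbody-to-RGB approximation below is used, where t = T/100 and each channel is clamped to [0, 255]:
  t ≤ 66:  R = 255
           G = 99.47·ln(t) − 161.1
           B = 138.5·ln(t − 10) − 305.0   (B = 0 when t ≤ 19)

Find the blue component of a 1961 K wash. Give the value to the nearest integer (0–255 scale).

t = 1961/100 = 19.61; the t ≤ 66 branch applies.
B = 138.5·ln(19.61 − 10) − 305.0 = 138.5·ln 9.61 − 305.0 = 138.5·2.2628 − 305.0 = 8.398.
Rounded: 8.

8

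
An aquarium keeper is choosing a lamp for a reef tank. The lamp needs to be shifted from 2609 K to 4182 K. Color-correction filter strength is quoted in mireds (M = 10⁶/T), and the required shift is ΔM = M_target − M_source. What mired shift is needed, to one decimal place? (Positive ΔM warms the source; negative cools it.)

M_source = 10⁶/2609 = 383.289; M_target = 10⁶/4182 = 239.120.
ΔM = 239.120 − 383.289 = -144.169 → -144.2 mireds, a cooling shift.

-144.2 mireds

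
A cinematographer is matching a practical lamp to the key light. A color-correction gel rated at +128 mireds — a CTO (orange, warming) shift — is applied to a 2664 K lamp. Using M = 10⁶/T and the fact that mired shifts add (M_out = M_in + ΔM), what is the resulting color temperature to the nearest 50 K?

M_in = 10⁶/2664 = 375.38 mireds.
M_out = 375.38 + (+128) = 503.38 mireds.
T_out = 10⁶/503.38 = 1986.6 K → 2000 K.

2000 K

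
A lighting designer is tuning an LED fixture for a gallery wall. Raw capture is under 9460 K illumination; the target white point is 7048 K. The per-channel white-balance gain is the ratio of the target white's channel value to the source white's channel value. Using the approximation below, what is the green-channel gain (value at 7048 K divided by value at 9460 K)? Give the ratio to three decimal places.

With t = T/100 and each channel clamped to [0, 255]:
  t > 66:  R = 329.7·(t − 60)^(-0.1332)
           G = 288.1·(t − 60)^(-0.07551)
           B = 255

At 9460 K (t = 94.6):
  G = 288.1·(94.6 − 60)^(-0.07551) = 288.1·34.6^(-0.07551) = 288.1·0.76522 = 220.459.
At 7048 K (t = 70.48):
  G = 288.1·(70.48 − 60)^(-0.07551) = 288.1·10.48^(-0.07551) = 288.1·0.83744 = 241.266.
Gain = 241.266 / 220.459 = 1.0944 → 1.094.

1.094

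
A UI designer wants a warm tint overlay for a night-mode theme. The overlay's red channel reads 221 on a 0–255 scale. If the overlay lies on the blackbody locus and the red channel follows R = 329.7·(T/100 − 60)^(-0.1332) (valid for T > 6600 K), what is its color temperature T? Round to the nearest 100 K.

(t − 60)^(-0.1332) = 221/329.7 = 0.67031.
t − 60 = 0.67031^(1/-0.1332) = 0.67031^(-7.508) = 20.149, so t = 80.149.
T = 100·t = 8015 K → 8000 K to the nearest 100 K.

8000 K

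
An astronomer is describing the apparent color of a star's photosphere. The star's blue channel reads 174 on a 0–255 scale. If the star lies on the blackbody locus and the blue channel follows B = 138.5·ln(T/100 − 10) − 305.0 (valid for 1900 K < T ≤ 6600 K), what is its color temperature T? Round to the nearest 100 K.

ln(t − 10) = (174 + 305.0) / 138.5 = 3.4585.
t − 10 = e^3.4585 = 31.769, so t = 41.769.
T = 100·t = 4177 K → 4200 K to the nearest 100 K.

4200 K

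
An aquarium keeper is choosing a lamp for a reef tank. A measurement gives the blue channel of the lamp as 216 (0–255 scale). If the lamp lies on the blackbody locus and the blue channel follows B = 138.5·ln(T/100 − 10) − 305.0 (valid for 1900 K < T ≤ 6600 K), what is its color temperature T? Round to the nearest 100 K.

5300 K

ln(t − 10) = (216 + 305.0) / 138.5 = 3.7617.
t − 10 = e^3.7617 = 43.023, so t = 53.023.
T = 100·t = 5302 K → 5300 K to the nearest 100 K.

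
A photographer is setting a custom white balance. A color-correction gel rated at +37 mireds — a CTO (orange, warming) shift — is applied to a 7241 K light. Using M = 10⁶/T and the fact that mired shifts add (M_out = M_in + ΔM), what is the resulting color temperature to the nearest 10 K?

M_in = 10⁶/7241 = 138.10 mireds.
M_out = 138.10 + (+37) = 175.10 mireds.
T_out = 10⁶/175.10 = 5710.9 K → 5710 K.

5710 K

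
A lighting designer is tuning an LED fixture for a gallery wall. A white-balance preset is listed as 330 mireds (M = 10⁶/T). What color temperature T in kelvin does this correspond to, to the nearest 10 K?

T = 10⁶ / 330 = 3030.30 K → 3030 K.

3030 K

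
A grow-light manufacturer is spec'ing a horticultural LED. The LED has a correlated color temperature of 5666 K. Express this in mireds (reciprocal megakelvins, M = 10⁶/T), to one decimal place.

176.5 mireds

M = 10⁶ / 5666 = 176.491 → 176.5 mireds.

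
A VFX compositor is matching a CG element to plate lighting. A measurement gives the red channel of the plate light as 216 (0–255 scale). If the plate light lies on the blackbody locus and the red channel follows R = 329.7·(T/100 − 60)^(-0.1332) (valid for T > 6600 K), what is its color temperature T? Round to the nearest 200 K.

8400 K

(t − 60)^(-0.1332) = 216/329.7 = 0.65514.
t − 60 = 0.65514^(1/-0.1332) = 0.65514^(-7.508) = 23.926, so t = 83.926.
T = 100·t = 8393 K → 8400 K to the nearest 200 K.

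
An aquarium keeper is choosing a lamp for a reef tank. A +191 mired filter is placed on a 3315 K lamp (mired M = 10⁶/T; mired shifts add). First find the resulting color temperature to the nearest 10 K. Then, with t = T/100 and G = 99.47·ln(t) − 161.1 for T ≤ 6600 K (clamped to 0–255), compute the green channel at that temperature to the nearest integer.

138

M_in = 10⁶/3315 = 301.66; M_out = 301.66 + (+191) = 492.66.
T_out = 10⁶/492.66 = 2029.8 K → 2030 K; t = 20.3.
G = 99.47·ln 20.3 − 161.1 = 99.47·3.0106 − 161.1 = 138.366.
Rounded: 138.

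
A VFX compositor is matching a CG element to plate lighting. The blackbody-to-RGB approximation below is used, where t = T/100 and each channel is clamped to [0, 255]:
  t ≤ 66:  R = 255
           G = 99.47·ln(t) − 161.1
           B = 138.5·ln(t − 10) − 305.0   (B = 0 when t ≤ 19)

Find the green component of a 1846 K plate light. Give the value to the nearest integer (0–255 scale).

129

t = 1846/100 = 18.46; the t ≤ 66 branch applies.
G = 99.47·ln 18.46 − 161.1 = 99.47·2.9156 − 161.1 = 128.915.
Rounded: 129.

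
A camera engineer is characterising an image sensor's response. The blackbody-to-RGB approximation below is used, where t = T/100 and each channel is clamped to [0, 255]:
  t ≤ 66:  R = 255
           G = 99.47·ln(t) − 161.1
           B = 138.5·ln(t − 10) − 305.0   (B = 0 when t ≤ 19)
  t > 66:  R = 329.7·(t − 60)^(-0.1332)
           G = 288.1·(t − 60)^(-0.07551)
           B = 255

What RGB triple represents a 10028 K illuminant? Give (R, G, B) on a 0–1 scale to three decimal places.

(0.790, 0.855, 1.000)

t = 10028/100 = 100.28; the t > 66 branch applies.
R = 329.7·(100.28 − 60)^(-0.1332) = 329.7·40.28^(-0.1332) = 329.7·0.61123 = 201.521.
G = 288.1·(100.28 − 60)^(-0.07551) = 288.1·40.28^(-0.07551) = 288.1·0.75648 = 217.943.
B = 255 by definition for t > 66.
Dividing each by 255: (0.7903, 0.8547, 1.0000) → (0.790, 0.855, 1.000).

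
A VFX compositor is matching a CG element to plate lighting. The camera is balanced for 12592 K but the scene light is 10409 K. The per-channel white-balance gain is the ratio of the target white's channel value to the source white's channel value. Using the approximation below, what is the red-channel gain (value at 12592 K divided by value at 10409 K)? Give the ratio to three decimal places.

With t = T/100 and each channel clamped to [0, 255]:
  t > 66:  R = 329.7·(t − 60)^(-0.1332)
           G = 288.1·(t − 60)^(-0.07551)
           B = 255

At 10409 K (t = 104.09):
  R = 329.7·(104.09 − 60)^(-0.1332) = 329.7·44.09^(-0.1332) = 329.7·0.60391 = 199.110.
At 12592 K (t = 125.92):
  R = 329.7·(125.92 − 60)^(-0.1332) = 329.7·65.92^(-0.1332) = 329.7·0.57241 = 188.723.
Gain = 188.723 / 199.110 = 0.9478 → 0.948.

0.948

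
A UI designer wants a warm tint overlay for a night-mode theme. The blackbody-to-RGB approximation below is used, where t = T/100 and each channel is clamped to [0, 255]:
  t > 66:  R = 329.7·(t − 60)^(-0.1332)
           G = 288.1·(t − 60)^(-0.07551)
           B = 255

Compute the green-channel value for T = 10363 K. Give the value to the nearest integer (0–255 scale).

217

t = 10363/100 = 103.63; the t > 66 branch applies.
G = 288.1·(103.63 − 60)^(-0.07551) = 288.1·43.63^(-0.07551) = 288.1·0.75193 = 216.632.
Rounded: 217.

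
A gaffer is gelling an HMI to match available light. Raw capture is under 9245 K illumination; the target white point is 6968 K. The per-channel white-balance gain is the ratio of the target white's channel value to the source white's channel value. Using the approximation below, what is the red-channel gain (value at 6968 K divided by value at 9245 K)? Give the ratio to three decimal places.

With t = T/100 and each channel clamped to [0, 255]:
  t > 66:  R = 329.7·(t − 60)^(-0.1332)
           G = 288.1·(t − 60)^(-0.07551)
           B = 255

1.175

At 9245 K (t = 92.45):
  R = 329.7·(92.45 − 60)^(-0.1332) = 329.7·32.45^(-0.1332) = 329.7·0.62908 = 207.408.
At 6968 K (t = 69.68):
  R = 329.7·(69.68 − 60)^(-0.1332) = 329.7·9.68^(-0.1332) = 329.7·0.73906 = 243.669.
Gain = 243.669 / 207.408 = 1.1748 → 1.175.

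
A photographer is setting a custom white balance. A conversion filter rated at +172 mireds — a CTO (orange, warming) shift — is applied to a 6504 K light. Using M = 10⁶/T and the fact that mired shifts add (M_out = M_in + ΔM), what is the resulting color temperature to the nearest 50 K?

3050 K

M_in = 10⁶/6504 = 153.75 mireds.
M_out = 153.75 + (+172) = 325.75 mireds.
T_out = 10⁶/325.75 = 3069.8 K → 3050 K.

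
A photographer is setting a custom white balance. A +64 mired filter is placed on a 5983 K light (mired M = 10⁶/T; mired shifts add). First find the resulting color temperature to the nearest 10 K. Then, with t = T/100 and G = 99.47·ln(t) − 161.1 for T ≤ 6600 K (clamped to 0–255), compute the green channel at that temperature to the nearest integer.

214

M_in = 10⁶/5983 = 167.14; M_out = 167.14 + (+64) = 231.14.
T_out = 10⁶/231.14 = 4326.4 K → 4330 K; t = 43.3.
G = 99.47·ln 43.3 − 161.1 = 99.47·3.7682 − 161.1 = 213.718.
Rounded: 214.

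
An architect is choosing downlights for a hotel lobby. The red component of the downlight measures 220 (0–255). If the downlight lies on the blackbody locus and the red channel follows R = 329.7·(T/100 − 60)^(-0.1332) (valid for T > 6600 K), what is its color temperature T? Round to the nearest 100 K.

8100 K

(t − 60)^(-0.1332) = 220/329.7 = 0.66727.
t − 60 = 0.66727^(1/-0.1332) = 0.66727^(-7.508) = 20.847, so t = 80.847.
T = 100·t = 8085 K → 8100 K to the nearest 100 K.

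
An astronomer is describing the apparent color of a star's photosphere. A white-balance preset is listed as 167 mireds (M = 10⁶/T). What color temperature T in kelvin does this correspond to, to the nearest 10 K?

5990 K

T = 10⁶ / 167 = 5988.02 K → 5990 K.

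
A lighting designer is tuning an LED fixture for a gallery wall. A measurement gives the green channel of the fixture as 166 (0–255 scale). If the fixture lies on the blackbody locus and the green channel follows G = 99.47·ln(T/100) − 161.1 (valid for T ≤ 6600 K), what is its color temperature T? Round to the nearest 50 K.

2700 K

ln t = (166 + 161.1) / 99.47 = 3.2884.
t = e^3.2884 = 26.801.
T = 100·t = 2680 K → 2700 K to the nearest 50 K.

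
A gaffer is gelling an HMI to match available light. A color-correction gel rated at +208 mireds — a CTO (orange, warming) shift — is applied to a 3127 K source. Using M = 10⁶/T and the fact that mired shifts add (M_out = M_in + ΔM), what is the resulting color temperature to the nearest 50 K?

1900 K

M_in = 10⁶/3127 = 319.80 mireds.
M_out = 319.80 + (+208) = 527.80 mireds.
T_out = 10⁶/527.80 = 1894.7 K → 1900 K.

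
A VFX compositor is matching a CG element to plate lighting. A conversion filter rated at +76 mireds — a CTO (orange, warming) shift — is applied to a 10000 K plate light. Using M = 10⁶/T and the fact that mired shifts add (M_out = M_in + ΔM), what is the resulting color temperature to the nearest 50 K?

5700 K

M_in = 10⁶/10000 = 100.00 mireds.
M_out = 100.00 + (+76) = 176.00 mireds.
T_out = 10⁶/176.00 = 5681.8 K → 5700 K.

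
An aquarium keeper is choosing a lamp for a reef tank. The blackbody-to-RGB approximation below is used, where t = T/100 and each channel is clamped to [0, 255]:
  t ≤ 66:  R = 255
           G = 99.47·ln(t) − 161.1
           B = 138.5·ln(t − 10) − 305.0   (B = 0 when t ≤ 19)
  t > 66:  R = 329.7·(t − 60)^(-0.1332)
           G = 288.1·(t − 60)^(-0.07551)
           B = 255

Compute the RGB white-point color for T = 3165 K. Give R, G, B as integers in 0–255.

t = 3165/100 = 31.65; the t ≤ 66 branch applies.
R = 255 by definition for t ≤ 66.
G = 99.47·ln 31.65 − 161.1 = 99.47·3.4547 − 161.1 = 182.543.
B = 138.5·ln(31.65 − 10) − 305.0 = 138.5·ln 21.65 − 305.0 = 138.5·3.0750 − 305.0 = 120.888.
Rounded: (255, 183, 121).

R=255, G=183, B=121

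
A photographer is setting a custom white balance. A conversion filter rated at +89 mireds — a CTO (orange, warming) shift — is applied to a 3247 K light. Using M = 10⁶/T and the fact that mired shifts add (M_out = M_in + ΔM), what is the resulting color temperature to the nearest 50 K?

2500 K

M_in = 10⁶/3247 = 307.98 mireds.
M_out = 307.98 + (+89) = 396.98 mireds.
T_out = 10⁶/396.98 = 2519.0 K → 2500 K.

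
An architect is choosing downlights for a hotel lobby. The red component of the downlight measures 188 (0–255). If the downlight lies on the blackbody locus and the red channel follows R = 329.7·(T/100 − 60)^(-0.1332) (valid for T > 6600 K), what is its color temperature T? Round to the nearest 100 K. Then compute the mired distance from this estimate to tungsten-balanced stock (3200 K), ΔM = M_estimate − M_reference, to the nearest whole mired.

-234 mireds

(t − 60)^(-0.1332) = 188/329.7 = 0.57022.
t − 60 = 0.57022^(1/-0.1332) = 0.57022^(-7.508) = 67.848, so t = 127.848.
T = 100·t = 12785 K → 12800 K to the nearest 100 K.
M_estimate = 10⁶/12800 = 78.12; M_reference = 10⁶/3200 = 312.50.
ΔM = 78.12 − 312.50 = -234.38 → -234 mireds.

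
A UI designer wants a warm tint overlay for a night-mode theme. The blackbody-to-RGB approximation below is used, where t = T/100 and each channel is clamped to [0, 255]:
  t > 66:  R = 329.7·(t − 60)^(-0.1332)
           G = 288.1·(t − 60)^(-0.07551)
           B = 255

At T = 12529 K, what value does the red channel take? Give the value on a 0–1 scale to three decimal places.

0.741

t = 12529/100 = 125.29; the t > 66 branch applies.
R = 329.7·(125.29 − 60)^(-0.1332) = 329.7·65.29^(-0.1332) = 329.7·0.57314 = 188.965.
On a 0–1 scale: 188.965/255 = 0.7410 → 0.741.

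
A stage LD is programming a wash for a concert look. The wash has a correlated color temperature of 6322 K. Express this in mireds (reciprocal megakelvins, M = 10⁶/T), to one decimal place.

158.2 mireds

M = 10⁶ / 6322 = 158.178 → 158.2 mireds.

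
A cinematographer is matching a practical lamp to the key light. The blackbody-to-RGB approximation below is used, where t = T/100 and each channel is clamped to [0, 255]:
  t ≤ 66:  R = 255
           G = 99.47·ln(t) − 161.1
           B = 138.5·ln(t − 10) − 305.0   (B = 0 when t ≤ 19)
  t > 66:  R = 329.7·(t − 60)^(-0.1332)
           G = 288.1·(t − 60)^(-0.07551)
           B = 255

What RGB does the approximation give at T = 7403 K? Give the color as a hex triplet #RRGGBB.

t = 7403/100 = 74.03; the t > 66 branch applies.
R = 329.7·(74.03 − 60)^(-0.1332) = 329.7·14.03^(-0.1332) = 329.7·0.70342 = 231.916.
G = 288.1·(74.03 − 60)^(-0.07551) = 288.1·14.03^(-0.07551) = 288.1·0.81919 = 236.009.
B = 255 by definition for t > 66.
Rounded: (232, 236, 255).
In hex: #E8ECFF.

#E8ECFF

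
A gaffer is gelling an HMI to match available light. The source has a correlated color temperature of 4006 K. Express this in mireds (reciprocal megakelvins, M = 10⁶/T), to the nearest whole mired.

M = 10⁶ / 4006 = 249.626 → 250 mireds.

250 mireds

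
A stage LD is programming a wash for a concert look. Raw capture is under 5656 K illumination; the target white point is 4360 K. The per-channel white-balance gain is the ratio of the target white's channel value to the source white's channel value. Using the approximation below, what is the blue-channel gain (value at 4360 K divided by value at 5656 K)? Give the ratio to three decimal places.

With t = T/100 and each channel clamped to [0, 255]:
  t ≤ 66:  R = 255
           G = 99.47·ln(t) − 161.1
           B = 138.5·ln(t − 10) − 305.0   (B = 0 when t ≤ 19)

At 5656 K (t = 56.56):
  B = 138.5·ln(56.56 − 10) − 305.0 = 138.5·ln 46.56 − 305.0 = 138.5·3.8407 − 305.0 = 226.943.
At 4360 K (t = 43.6):
  B = 138.5·ln(43.6 − 10) − 305.0 = 138.5·ln 33.6 − 305.0 = 138.5·3.5145 − 305.0 = 181.762.
Gain = 181.762 / 226.943 = 0.8009 → 0.801.

0.801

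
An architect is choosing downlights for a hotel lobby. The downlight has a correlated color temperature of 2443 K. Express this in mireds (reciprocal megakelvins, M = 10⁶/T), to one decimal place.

409.3 mireds

M = 10⁶ / 2443 = 409.333 → 409.3 mireds.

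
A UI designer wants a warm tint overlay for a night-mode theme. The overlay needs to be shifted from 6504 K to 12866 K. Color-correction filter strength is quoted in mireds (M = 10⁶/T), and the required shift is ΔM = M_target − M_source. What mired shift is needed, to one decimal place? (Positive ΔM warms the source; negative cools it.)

-76.0 mireds

M_source = 10⁶/6504 = 153.752; M_target = 10⁶/12866 = 77.724.
ΔM = 77.724 − 153.752 = -76.027 → -76.0 mireds, a cooling shift.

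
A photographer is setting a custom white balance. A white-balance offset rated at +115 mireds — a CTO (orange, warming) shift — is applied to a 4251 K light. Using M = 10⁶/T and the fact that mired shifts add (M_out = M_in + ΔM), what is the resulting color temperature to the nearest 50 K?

M_in = 10⁶/4251 = 235.24 mireds.
M_out = 235.24 + (+115) = 350.24 mireds.
T_out = 10⁶/350.24 = 2855.2 K → 2850 K.

2850 K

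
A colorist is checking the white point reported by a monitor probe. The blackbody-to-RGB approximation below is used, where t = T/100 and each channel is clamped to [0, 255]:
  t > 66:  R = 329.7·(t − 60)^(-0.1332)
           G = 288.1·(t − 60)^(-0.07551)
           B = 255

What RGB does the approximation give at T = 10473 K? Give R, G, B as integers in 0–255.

t = 10473/100 = 104.73; the t > 66 branch applies.
R = 329.7·(104.73 − 60)^(-0.1332) = 329.7·44.73^(-0.1332) = 329.7·0.60275 = 198.728.
G = 288.1·(104.73 − 60)^(-0.07551) = 288.1·44.73^(-0.07551) = 288.1·0.75052 = 216.225.
B = 255 by definition for t > 66.
Rounded: (199, 216, 255).

R=199, G=216, B=255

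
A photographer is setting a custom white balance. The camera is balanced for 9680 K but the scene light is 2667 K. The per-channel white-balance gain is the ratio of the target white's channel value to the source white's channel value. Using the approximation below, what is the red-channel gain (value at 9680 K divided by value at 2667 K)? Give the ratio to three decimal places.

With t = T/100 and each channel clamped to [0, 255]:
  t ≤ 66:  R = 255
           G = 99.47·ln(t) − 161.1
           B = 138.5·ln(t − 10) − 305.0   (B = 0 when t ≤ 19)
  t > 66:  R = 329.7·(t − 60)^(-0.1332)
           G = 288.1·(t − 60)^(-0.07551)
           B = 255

0.800

At 2667 K (t = 26.67):
  R = 255 by definition for t ≤ 66.
At 9680 K (t = 96.8):
  R = 329.7·(96.8 − 60)^(-0.1332) = 329.7·36.8^(-0.1332) = 329.7·0.61863 = 203.961.
Gain = 203.961 / 255.000 = 0.7998 → 0.800.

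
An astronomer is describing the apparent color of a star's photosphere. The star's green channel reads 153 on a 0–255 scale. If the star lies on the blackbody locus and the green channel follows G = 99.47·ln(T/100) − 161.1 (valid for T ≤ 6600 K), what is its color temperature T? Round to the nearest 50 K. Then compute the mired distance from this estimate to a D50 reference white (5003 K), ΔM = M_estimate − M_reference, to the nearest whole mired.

+226 mireds

ln t = (153 + 161.1) / 99.47 = 3.1577.
t = e^3.1577 = 23.517.
T = 100·t = 2352 K → 2350 K to the nearest 50 K.
M_estimate = 10⁶/2350 = 425.53; M_reference = 10⁶/5003 = 199.88.
ΔM = 425.53 − 199.88 = 225.65 → +226 mireds.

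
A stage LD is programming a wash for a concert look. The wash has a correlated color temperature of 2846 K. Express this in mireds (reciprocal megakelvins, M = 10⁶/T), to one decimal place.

M = 10⁶ / 2846 = 351.370 → 351.4 mireds.

351.4 mireds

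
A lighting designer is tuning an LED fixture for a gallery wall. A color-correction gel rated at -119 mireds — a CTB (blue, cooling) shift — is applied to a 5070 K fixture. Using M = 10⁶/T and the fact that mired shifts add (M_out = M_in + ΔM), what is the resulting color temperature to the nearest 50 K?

M_in = 10⁶/5070 = 197.24 mireds.
M_out = 197.24 + (-119) = 78.24 mireds.
T_out = 10⁶/78.24 = 12781.4 K → 12800 K.

12800 K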